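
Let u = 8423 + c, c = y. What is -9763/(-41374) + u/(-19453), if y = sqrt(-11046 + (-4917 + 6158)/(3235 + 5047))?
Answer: -158573563/804848422 - I*sqrt(757651696142)/161109746 ≈ -0.19702 - 0.0054027*I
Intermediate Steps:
y = I*sqrt(757651696142)/8282 (y = sqrt(-11046 + 1241/8282) = sqrt(-91481731/8282) = I*sqrt(757651696142)/8282 ≈ 105.1*I)
c = I*sqrt(757651696142)/8282 ≈ 105.1*I
u = 8423 + I*sqrt(757651696142)/8282 ≈ 8423.0 + 105.1*I
-9763/(-41374) + u/(-19453) = -9763/(-41374) + (8423 + I*sqrt(757651696142)/8282)/(-19453) = -9763*(-1/41374) + (8423 + I*sqrt(757651696142)/8282)*(-1/19453) = 9763/41374 + (-8423/19453 - I*sqrt(757651696142)/161109746) = -158573563/804848422 - I*sqrt(757651696142)/161109746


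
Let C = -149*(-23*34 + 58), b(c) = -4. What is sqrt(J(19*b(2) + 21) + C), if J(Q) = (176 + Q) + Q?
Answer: sqrt(107942) ≈ 328.55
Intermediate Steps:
C = 107876 (C = -149*(-782 + 58) = -149*(-724) = 107876)
J(Q) = 176 + 2*Q
sqrt(J(19*b(2) + 21) + C) = sqrt((176 + 2*(19*(-4) + 21)) + 107876) = sqrt((176 + 2*(-76 + 21)) + 107876) = sqrt((176 + 2*(-55)) + 107876) = sqrt((176 - 110) + 107876) = sqrt(66 + 107876) = sqrt(107942)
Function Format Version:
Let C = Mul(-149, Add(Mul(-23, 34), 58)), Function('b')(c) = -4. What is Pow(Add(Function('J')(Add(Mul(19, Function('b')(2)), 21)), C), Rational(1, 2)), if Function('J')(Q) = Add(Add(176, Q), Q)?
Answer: Pow(107942, Rational(1, 2)) ≈ 328.55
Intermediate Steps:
C = 107876 (C = Mul(-149, Add(-782, 58)) = Mul(-149, -724) = 107876)
Function('J')(Q) = Add(176, Mul(2, Q))
Pow(Add(Function('J')(Add(Mul(19, Function('b')(2)), 21)), C), Rational(1, 2)) = Pow(Add(Add(176, Mul(2, Add(Mul(19, -4), 21))), 107876), Rational(1, 2)) = Pow(Add(Add(176, Mul(2, Add(-76, 21))), 107876), Rational(1, 2)) = Pow(Add(Add(176, Mul(2, -55)), 107876), Rational(1, 2)) = Pow(Add(Add(176, -110), 107876), Rational(1, 2)) = Pow(Add(66, 107876), Rational(1, 2)) = Pow(107942, Rational(1, 2))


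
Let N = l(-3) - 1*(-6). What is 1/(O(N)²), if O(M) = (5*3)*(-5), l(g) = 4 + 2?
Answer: 1/5625 ≈ 0.00017778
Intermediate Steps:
l(g) = 6
N = 12 (N = 6 - 1*(-6) = 6 + 6 = 12)
O(M) = -75 (O(M) = 15*(-5) = -75)
1/(O(N)²) = 1/((-75)²) = 1/5625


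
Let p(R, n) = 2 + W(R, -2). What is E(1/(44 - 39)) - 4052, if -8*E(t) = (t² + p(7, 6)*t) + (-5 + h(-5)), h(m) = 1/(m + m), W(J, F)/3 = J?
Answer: -1620777/400 ≈ -4051.9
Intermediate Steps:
W(J, F) = 3*J
h(m) = 1/(2*m)
p(R, n) = 2 + 3*R
E(t) = 51/80 - 23*t/8 - t²/8 (E(t) = -((t² + (2 + 3*7)*t) + (-5 + (½)/(-5)))/8 = -((t² + (2 + 21)*t) + (-5 + (½)*(-⅕)))/8 = -((t² + 23*t) + (-5 - ⅒))/8 = -((t² + 23*t) - 51/10)/8 = -(-51/10 + t² + 23*t)/8 = 51/80 - 23*t/8 - t²/8)
E(1/(44 - 39)) - 4052 = (51/80 - 23/(8*(44 - 39)) - 1/(8*(44 - 39)²)) - 4052 = (51/80 - 23/8/5 - (1/5)²/8) - 4052 = (51/80 - 23/8*⅕ - (⅕)²/8) - 4052 = (51/80 - 23/40 - ⅛*1/25) - 4052 = (51/80 - 23/40 - 1/200) - 4052 = 23/400 - 4052 = -1620777/400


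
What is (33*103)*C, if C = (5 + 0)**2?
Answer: 84975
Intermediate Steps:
C = 25 (C = 5**2 = 25)
(33*103)*C = (33*103)*25 = 3399*25 = 84975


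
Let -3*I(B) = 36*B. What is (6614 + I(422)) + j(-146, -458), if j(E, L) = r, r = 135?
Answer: 1685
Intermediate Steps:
j(E, L) = 135
I(B) = -12*B
(6614 + I(422)) + j(-146, -458) = (6614 - 12*422) + 135 = (6614 - 5064) + 135 = 1550 + 135 = 1685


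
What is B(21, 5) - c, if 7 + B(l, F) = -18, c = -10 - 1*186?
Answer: 171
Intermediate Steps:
c = -196 (c = -10 - 186 = -196)
B(l, F) = -25 (B(l, F) = -7 - 18 = -25)
B(21, 5) - c = -25 - 1*(-196) = -25 + 196 = 171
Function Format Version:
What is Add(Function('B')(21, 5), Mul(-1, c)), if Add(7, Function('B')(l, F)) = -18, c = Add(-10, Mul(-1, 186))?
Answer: 171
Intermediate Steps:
c = -196 (c = Add(-10, -186) = -196)
Function('B')(l, F) = -25 (Function('B')(l, F) = Add(-7, -18) = -25)
Add(Function('B')(21, 5), Mul(-1, c)) = Add(-25, Mul(-1, -196)) = Add(-25, 196) = 171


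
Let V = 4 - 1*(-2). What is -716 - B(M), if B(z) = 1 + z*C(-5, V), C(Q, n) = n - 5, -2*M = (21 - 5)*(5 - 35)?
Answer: -957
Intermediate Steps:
V = 6 (V = 4 + 2 = 6)
M = 240 (M = -(21 - 5)*(5 - 35)/2 = -8*(-30) = -½*(-480) = 240)
C(Q, n) = -5 + n
B(z) = 1 + z (B(z) = 1 + z*(-5 + 6) = 1 + z*1 = 1 + z)
-716 - B(M) = -716 - (1 + 240) = -716 - 1*241 = -716 - 241 = -957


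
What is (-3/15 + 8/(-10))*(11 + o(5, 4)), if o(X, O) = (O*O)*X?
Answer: -91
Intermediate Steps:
o(X, O) = X*O**2 (o(X, O) = O**2*X = X*O**2)
(-3/15 + 8/(-10))*(11 + o(5, 4)) = (-3/15 + 8/(-10))*(11 + 5*4**2) = (-3*1/15 + 8*(-1/10))*(11 + 5*16) = (-1/5 - 4/5)*(11 + 80) = -1*91 = -91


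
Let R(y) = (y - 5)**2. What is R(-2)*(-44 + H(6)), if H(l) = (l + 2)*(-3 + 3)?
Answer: -2156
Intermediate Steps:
R(y) = (-5 + y)**2
H(l) = 0 (H(l) = (2 + l)*0 = 0)
R(-2)*(-44 + H(6)) = (-5 - 2)**2*(-44 + 0) = (-7)**2*(-44) = 49*(-44) = -2156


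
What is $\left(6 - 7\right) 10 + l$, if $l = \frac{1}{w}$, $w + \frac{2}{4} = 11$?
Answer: $- \frac{208}{21} \approx -9.9048$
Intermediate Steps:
$w = \frac{21}{2}$ ($w = - \frac{1}{2} + 11 = \frac{21}{2} \approx 10.5$)
$l = \frac{2}{21}$ ($l = \frac{1}{\frac{21}{2}} = \frac{2}{21} \approx 0.095238$)
$\left(6 - 7\right) 10 + l = \left(6 - 7\right) 10 + \frac{2}{21} = \left(-1\right) 10 + \frac{2}{21} = -10 + \frac{2}{21} = - \frac{208}{21}$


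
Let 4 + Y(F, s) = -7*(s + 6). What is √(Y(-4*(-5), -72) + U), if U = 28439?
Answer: √28897 ≈ 169.99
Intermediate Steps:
Y(F, s) = -46 - 7*s (Y(F, s) = -4 - 7*(s + 6) = -4 - 7*(6 + s) = -4 + (-42 - 7*s) = -46 - 7*s)
√(Y(-4*(-5), -72) + U) = √((-46 - 7*(-72)) + 28439) = √((-46 + 504) + 28439) = √(458 + 28439) = √28897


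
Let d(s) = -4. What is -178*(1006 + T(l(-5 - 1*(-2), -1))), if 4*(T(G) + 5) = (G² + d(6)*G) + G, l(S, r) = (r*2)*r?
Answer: -178089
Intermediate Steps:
l(S, r) = 2*r² (l(S, r) = (2*r)*r = 2*r²)
T(G) = -5 - 3*G/4 + G²/4 (T(G) = -5 + ((G² - 4*G) + G)/4 = -5 + (G² - 3*G)/4 = -5 + (-3*G/4 + G²/4) = -5 - 3*G/4 + G²/4)
-178*(1006 + T(l(-5 - 1*(-2), -1))) = -178*(1006 + (-5 - 3*(-1)²/2 + (2*(-1)²)²/4)) = -178*(1006 + (-5 - 3/2 + (2*1)²/4)) = -178*(1006 + (-5 - ¾*2 + (¼)*2²)) = -178*(1006 + (-5 - 3/2 + (¼)*4)) = -178*(1006 + (-5 - 3/2 + 1)) = -178*(1006 - 11/2) = -178*2001/2 = -178089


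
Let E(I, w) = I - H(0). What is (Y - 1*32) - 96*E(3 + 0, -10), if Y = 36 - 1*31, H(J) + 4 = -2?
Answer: -891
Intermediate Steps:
H(J) = -6 (H(J) = -4 - 2 = -6)
Y = 5 (Y = 36 - 31 = 5)
E(I, w) = 6 + I (E(I, w) = I - 1*(-6) = I + 6 = 6 + I)
(Y - 1*32) - 96*E(3 + 0, -10) = (5 - 1*32) - 96*(6 + (3 + 0)) = (5 - 32) - 96*(6 + 3) = -27 - 96*9 = -27 - 864 = -891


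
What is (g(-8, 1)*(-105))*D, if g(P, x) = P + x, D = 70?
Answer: 51450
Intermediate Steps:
(g(-8, 1)*(-105))*D = ((-8 + 1)*(-105))*70 = -7*(-105)*70 = 735*70 = 51450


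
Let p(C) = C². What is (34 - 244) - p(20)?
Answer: -610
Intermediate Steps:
(34 - 244) - p(20) = (34 - 244) - 1*20² = -210 - 1*400 = -210 - 400 = -610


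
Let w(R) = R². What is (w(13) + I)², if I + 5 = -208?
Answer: 1936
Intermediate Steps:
I = -213 (I = -5 - 208 = -213)
(w(13) + I)² = (13² - 213)² = (169 - 213)² = (-44)² = 1936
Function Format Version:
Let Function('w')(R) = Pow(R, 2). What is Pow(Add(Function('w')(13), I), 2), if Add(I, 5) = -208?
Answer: 1936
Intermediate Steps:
I = -213 (I = Add(-5, -208) = -213)
Pow(Add(Function('w')(13), I), 2) = Pow(Add(Pow(13, 2), -213), 2) = Pow(Add(169, -213), 2) = Pow(-44, 2) = 1936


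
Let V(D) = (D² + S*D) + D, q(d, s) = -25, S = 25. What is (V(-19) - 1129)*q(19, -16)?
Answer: 31550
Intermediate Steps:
V(D) = D² + 26*D (V(D) = (D² + 25*D) + D = D² + 26*D)
(V(-19) - 1129)*q(19, -16) = (-19*(26 - 19) - 1129)*(-25) = (-19*7 - 1129)*(-25) = (-133 - 1129)*(-25) = -1262*(-25) = 31550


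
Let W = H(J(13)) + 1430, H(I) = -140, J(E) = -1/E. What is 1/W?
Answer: 1/1290 ≈ 0.00077519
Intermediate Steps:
W = 1290 (W = -140 + 1430 = 1290)
1/W = 1/1290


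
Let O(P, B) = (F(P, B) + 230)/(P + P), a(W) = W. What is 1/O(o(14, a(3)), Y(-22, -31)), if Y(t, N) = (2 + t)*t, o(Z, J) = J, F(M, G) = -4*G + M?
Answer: -2/509 ≈ -0.0039293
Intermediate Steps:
F(M, G) = M - 4*G
Y(t, N) = t*(2 + t)
O(P, B) = (230 + P - 4*B)/(2*P) (O(P, B) = ((P - 4*B) + 230)/(P + P) = (230 + P - 4*B)/((2*P)) = (230 + P - 4*B)*(1/(2*P)) = (230 + P - 4*B)/(2*P))
1/O(o(14, a(3)), Y(-22, -31)) = 1/((1/2)*(230 + 3 - (-88)*(2 - 22))/3) = 1/((1/2)*(1/3)*(230 + 3 - (-88)*(-20))) = 1/((1/2)*(1/3)*(230 + 3 - 4*440)) = 1/((1/2)*(1/3)*(230 + 3 - 1760)) = 1/((1/2)*(1/3)*(-1527)) = 1/(-509/2) = -2/509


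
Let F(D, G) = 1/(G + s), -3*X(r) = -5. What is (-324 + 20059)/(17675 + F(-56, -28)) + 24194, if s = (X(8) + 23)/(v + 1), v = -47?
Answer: 842038591379/34802006 ≈ 24195.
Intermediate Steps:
X(r) = 5/3 (X(r) = -1/3*(-5) = 5/3)
s = -37/69 (s = (5/3 + 23)/(-47 + 1) = (74/3)/(-46) = (74/3)*(-1/46) = -37/69 ≈ -0.53623)
F(D, G) = 1/(-37/69 + G) (F(D, G) = 1/(G - 37/69) = 1/(-37/69 + G))
(-324 + 20059)/(17675 + F(-56, -28)) + 24194 = (-324 + 20059)/(17675 + 69/(-37 + 69*(-28))) + 24194 = 19735/(17675 + 69/(-37 - 1932)) + 24194 = 19735/(17675 + 69/(-1969)) + 24194 = 19735/(17675 + 69*(-1/1969)) + 24194 = 19735/(17675 - 69/1969) + 24194 = 19735/(34802006/1969) + 24194 = 19735*(1969/34802006) + 24194 = 38858215/34802006 + 24194 = 842038591379/34802006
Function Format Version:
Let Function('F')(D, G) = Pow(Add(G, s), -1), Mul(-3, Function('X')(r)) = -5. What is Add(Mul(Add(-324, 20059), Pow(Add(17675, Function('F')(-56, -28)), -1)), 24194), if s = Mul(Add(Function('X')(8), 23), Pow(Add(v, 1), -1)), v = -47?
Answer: Rational(842038591379, 34802006) ≈ 24195.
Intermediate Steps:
Function('X')(r) = Rational(5, 3) (Function('X')(r) = Mul(Rational(-1, 3), -5) = Rational(5, 3))
s = Rational(-37, 69) (s = Mul(Add(Rational(5, 3), 23), Pow(Add(-47, 1), -1)) = Mul(Rational(74, 3), Pow(-46, -1)) = Mul(Rational(74, 3), Rational(-1, 46)) = Rational(-37, 69) ≈ -0.53623)
Function('F')(D, G) = Pow(Add(Rational(-37, 69), G), -1) (Function('F')(D, G) = Pow(Add(G, Rational(-37, 69)), -1) = Pow(Add(Rational(-37, 69), G), -1))
Add(Mul(Add(-324, 20059), Pow(Add(17675, Function('F')(-56, -28)), -1)), 24194) = Add(Mul(Add(-324, 20059), Pow(Add(17675, Mul(69, Pow(Add(-37, Mul(69, -28)), -1))), -1)), 24194) = Add(Mul(19735, Pow(Add(17675, Mul(69, Pow(Add(-37, -1932), -1))), -1)), 24194) = Add(Mul(19735, Pow(Add(17675, Mul(69, Pow(-1969, -1))), -1)), 24194) = Add(Mul(19735, Pow(Add(17675, Mul(69, Rational(-1, 1969))), -1)), 24194) = Add(Mul(19735, Pow(Add(17675, Rational(-69, 1969)), -1)), 24194) = Add(Mul(19735, Pow(Rational(34802006, 1969), -1)), 24194) = Add(Mul(19735, Rational(1969, 34802006)), 24194) = Add(Rational(38858215, 34802006), 24194) = Rational(842038591379, 34802006)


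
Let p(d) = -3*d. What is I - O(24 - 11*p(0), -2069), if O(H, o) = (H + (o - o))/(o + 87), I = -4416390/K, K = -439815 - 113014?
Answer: 4383276438/547853539 ≈ 8.0008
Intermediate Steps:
K = -552829
I = 4416390/552829 (I = -4416390/(-552829) = -4416390*(-1/552829) = 4416390/552829 ≈ 7.9887)
O(H, o) = H/(87 + o) (O(H, o) = (H + 0)/(87 + o) = H/(87 + o))
I - O(24 - 11*p(0), -2069) = 4416390/552829 - (24 - (-33)*0)/(87 - 2069) = 4416390/552829 - (24 - 11*0)/(-1982) = 4416390/552829 - (24 + 0)*(-1)/1982 = 4416390/552829 - 24*(-1)/1982 = 4416390/552829 - 1*(-12/991) = 4416390/552829 + 12/991 = 4383276438/547853539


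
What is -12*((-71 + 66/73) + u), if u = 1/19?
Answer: 1165800/1387 ≈ 840.52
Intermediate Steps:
u = 1/19 ≈ 0.052632
-12*((-71 + 66/73) + u) = -12*((-71 + 66/73) + 1/19) = -12*(-5117/73 + 1/19) = -12*(-97150/1387) = 1165800/1387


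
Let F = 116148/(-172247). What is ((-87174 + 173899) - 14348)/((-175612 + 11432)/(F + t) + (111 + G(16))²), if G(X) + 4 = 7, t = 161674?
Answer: 201553626374941/36188101879622 ≈ 5.5696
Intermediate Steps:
G(X) = 3 (G(X) = -4 + 7 = 3)
F = -116148/172247 (F = 116148*(-1/172247) = -116148/172247 ≈ -0.67431)
((-87174 + 173899) - 14348)/((-175612 + 11432)/(F + t) + (111 + G(16))²) = ((-87174 + 173899) - 14348)/((-175612 + 11432)/(-116148/172247 + 161674) + (111 + 3)²) = (86725 - 14348)/(-164180/27847745330/172247 + 114²) = 72377/(-164180*172247/27847745330 + 12996) = 72377/(-2827951246/2784774533 + 12996) = 72377/(36188101879622/2784774533) = 72377*(2784774533/36188101879622) = 201553626374941/36188101879622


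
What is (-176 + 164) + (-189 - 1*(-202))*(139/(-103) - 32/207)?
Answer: -672749/21321 ≈ -31.553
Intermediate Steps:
(-176 + 164) + (-189 - 1*(-202))*(139/(-103) - 32/207) = -12 + (-189 + 202)*(139*(-1/103) - 32*1/207) = -12 + 13*(-139/103 - 32/207) = -12 + 13*(-32069/21321) = -12 - 416897/21321 = -672749/21321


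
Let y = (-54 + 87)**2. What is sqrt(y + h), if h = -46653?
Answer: 2*I*sqrt(11391) ≈ 213.46*I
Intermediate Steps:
y = 1089 (y = 33**2 = 1089)
sqrt(y + h) = sqrt(1089 - 46653) = sqrt(-45564) = 2*I*sqrt(11391)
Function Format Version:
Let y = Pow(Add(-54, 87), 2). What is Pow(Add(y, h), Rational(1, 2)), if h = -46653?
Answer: Mul(2, I, Pow(11391, Rational(1, 2))) ≈ Mul(213.46, I)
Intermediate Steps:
y = 1089 (y = Pow(33, 2) = 1089)
Pow(Add(y, h), Rational(1, 2)) = Pow(Add(1089, -46653), Rational(1, 2)) = Pow(-45564, Rational(1, 2)) = Mul(2, I, Pow(11391, Rational(1, 2)))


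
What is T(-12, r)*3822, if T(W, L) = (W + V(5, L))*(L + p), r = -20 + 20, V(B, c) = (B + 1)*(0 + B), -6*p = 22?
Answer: -252252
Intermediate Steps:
p = -11/3 (p = -1/6*22 = -11/3 ≈ -3.6667)
V(B, c) = B*(1 + B) (V(B, c) = (1 + B)*B = B*(1 + B))
r = 0
T(W, L) = (30 + W)*(-11/3 + L) (T(W, L) = (W + 5*(1 + 5))*(L - 11/3) = (W + 5*6)*(-11/3 + L) = (W + 30)*(-11/3 + L) = (30 + W)*(-11/3 + L))
T(-12, r)*3822 = (-110 + 30*0 - 11/3*(-12) + 0*(-12))*3822 = (-110 + 0 + 44 + 0)*3822 = -66*3822 = -252252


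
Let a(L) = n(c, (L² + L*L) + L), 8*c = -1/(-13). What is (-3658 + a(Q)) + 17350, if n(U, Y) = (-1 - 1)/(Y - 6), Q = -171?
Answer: 798312058/58305 ≈ 13692.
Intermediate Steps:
c = 1/104 (c = (-1/(-13))/8 = (-1*(-1/13))/8 = (⅛)*(1/13) = 1/104 ≈ 0.0096154)
n(U, Y) = -2/(-6 + Y)
a(L) = -2/(-6 + L + 2*L²) (a(L) = -2/(-6 + ((L² + L*L) + L)) = -2/(-6 + ((L² + L²) + L)) = -2/(-6 + (2*L² + L)) = -2/(-6 + (L + 2*L²)) = -2/(-6 + L + 2*L²))
(-3658 + a(Q)) + 17350 = (-3658 - 2/(-6 - 171*(1 + 2*(-171)))) + 17350 = (-3658 - 2/(-6 - 171*(1 - 342))) + 17350 = (-3658 - 2/(-6 - 171*(-341))) + 17350 = (-3658 - 2/(-6 + 58311)) + 17350 = (-3658 - 2/58305) + 17350 = -213279692/58305 + 17350 = 798312058/58305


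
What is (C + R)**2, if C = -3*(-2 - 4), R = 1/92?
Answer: 2745649/8464 ≈ 324.39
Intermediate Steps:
R = 1/92 ≈ 0.010870
C = 18 (C = -3*(-6) = 18)
(C + R)**2 = (18 + 1/92)**2 = (1657/92)**2 = 2745649/8464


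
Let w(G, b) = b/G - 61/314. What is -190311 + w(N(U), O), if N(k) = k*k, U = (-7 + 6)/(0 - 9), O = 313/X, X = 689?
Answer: -41165104793/216346 ≈ -1.9027e+5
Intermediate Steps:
O = 313/689 ≈ 0.45428
U = ⅑ (U = -1/(-9) = -1*(-⅑) = ⅑ ≈ 0.11111)
N(k) = k²
w(G, b) = -61/314 + b/G (w(G, b) = b/G - 61*1/314 = b/G - 61/314 = -61/314 + b/G)
-190311 + w(N(U), O) = -190311 + (-61/314 + 313/(689*((⅑)²))) = -190311 + (-61/314 + 313/(689*(1/81))) = -190311 + (-61/314 + (313/689)*81) = -190311 + (-61/314 + 25353/689) = -190311 + 7918813/216346 = -41165104793/216346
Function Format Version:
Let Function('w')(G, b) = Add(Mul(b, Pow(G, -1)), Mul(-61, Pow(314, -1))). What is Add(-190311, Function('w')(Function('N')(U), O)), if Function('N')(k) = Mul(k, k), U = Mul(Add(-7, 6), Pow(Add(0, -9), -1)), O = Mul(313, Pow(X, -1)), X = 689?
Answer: Rational(-41165104793, 216346) ≈ -1.9027e+5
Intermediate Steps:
O = Rational(313, 689) (O = Mul(313, Pow(689, -1)) = Mul(313, Rational(1, 689)) = Rational(313, 689) ≈ 0.45428)
U = Rational(1, 9) (U = Mul(-1, Pow(-9, -1)) = Mul(-1, Rational(-1, 9)) = Rational(1, 9) ≈ 0.11111)
Function('N')(k) = Pow(k, 2)
Function('w')(G, b) = Add(Rational(-61, 314), Mul(b, Pow(G, -1))) (Function('w')(G, b) = Add(Mul(b, Pow(G, -1)), Mul(-61, Rational(1, 314))) = Add(Mul(b, Pow(G, -1)), Rational(-61, 314)) = Add(Rational(-61, 314), Mul(b, Pow(G, -1))))
Add(-190311, Function('w')(Function('N')(U), O)) = Add(-190311, Add(Rational(-61, 314), Mul(Rational(313, 689), Pow(Pow(Rational(1, 9), 2), -1)))) = Add(-190311, Add(Rational(-61, 314), Mul(Rational(313, 689), Pow(Rational(1, 81), -1)))) = Add(-190311, Add(Rational(-61, 314), Mul(Rational(313, 689), 81))) = Add(-190311, Add(Rational(-61, 314), Rational(25353, 689))) = Add(-190311, Rational(7918813, 216346)) = Rational(-41165104793, 216346)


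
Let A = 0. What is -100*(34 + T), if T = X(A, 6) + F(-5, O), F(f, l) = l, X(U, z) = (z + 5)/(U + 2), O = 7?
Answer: -4650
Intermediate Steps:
X(U, z) = (5 + z)/(2 + U)
T = 25/2 (T = (5 + 6)/(2 + 0) + 7 = 11/2 + 7 = 25/2 ≈ 12.500)
-100*(34 + T) = -100*(34 + 25/2) = -100*93/2 = -4650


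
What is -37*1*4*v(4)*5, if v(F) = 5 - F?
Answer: -740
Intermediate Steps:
-37*1*4*v(4)*5 = -37*1*4*(5 - 1*4)*5 = -148*(5 - 4)*5 = -148*5 = -740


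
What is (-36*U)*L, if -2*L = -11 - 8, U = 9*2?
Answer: -6156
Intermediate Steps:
U = 18
L = 19/2 (L = -(-11 - 8)/2 = -½*(-19) = 19/2 ≈ 9.5000)
(-36*U)*L = -36*18*(19/2) = -648*19/2 = -6156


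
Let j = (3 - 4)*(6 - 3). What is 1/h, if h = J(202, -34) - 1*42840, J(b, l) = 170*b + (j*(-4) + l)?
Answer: -1/8522 ≈ -0.00011734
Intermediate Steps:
j = -3 (j = -1*3 = -3)
J(b, l) = 12 + l + 170*b (J(b, l) = 170*b + (-3*(-4) + l) = 170*b + (12 + l) = 12 + l + 170*b)
h = -8522 (h = (12 - 34 + 170*202) - 1*42840 = (12 - 34 + 34340) - 42840 = 34318 - 42840 = -8522)
1/h = 1/(-8522) = -1/8522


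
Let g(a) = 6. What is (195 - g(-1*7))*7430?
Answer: 1404270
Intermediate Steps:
(195 - g(-1*7))*7430 = (195 - 1*6)*7430 = (195 - 6)*7430 = 189*7430 = 1404270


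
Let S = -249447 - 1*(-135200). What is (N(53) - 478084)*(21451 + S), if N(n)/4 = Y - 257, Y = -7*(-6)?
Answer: 44444087424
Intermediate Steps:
Y = 42
N(n) = -860 (N(n) = 4*(42 - 257) = 4*(-215) = -860)
S = -114247 (S = -249447 + 135200 = -114247)
(N(53) - 478084)*(21451 + S) = (-860 - 478084)*(21451 - 114247) = -478944*(-92796) = 44444087424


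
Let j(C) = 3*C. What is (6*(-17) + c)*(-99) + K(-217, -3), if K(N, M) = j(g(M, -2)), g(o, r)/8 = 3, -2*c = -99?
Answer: 10539/2 ≈ 5269.5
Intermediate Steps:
c = 99/2 (c = -½*(-99) = 99/2 ≈ 49.500)
g(o, r) = 24 (g(o, r) = 8*3 = 24)
K(N, M) = 72 (K(N, M) = 3*24 = 72)
(6*(-17) + c)*(-99) + K(-217, -3) = (6*(-17) + 99/2)*(-99) + 72 = (-102 + 99/2)*(-99) + 72 = -105/2*(-99) + 72 = 10395/2 + 72 = 10539/2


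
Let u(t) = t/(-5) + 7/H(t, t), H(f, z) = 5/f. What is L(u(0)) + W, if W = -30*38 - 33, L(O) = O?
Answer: -1173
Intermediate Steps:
u(t) = 6*t/5 (u(t) = t/(-5) + 7/((5/t)) = t*(-1/5) + 7*(t/5) = -t/5 + 7*t/5 = 6*t/5)
W = -1173 (W = -1140 - 33 = -1173)
L(u(0)) + W = (6/5)*0 - 1173 = 0 - 1173 = -1173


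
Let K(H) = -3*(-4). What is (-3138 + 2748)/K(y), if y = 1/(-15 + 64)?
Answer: -65/2 ≈ -32.500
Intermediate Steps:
y = 1/49 ≈ 0.020408
K(H) = 12
(-3138 + 2748)/K(y) = (-3138 + 2748)/12 = -390*1/12 = -65/2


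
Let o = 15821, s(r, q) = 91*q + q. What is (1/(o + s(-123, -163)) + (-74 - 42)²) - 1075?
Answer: 10214326/825 ≈ 12381.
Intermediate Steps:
s(r, q) = 92*q
(1/(o + s(-123, -163)) + (-74 - 42)²) - 1075 = (1/(15821 + 92*(-163)) + (-74 - 42)²) - 1075 = (1/(15821 - 14996) + (-116)²) - 1075 = (1/825 + 13456) - 1075 = 11101201/825 - 1075 = 10214326/825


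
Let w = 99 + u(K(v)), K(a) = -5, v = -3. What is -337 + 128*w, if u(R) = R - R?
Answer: 12335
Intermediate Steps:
u(R) = 0
w = 99 (w = 99 + 0 = 99)
-337 + 128*w = -337 + 128*99 = -337 + 12672 = 12335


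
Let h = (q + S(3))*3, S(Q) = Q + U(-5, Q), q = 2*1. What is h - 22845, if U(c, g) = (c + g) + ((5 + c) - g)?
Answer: -22845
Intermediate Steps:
U(c, g) = 5 + 2*c (U(c, g) = (c + g) + (5 + c - g) = 5 + 2*c)
q = 2
S(Q) = -5 + Q (S(Q) = Q + (5 + 2*(-5)) = Q + (5 - 10) = Q - 5 = -5 + Q)
h = 0 (h = (2 + (-5 + 3))*3 = (2 - 2)*3 = 0*3 = 0)
h - 22845 = 0 - 22845 = -22845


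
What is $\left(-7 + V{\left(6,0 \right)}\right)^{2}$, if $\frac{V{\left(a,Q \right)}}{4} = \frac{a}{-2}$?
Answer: $361$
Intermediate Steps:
$V{\left(a,Q \right)} = - 2 a$ ($V{\left(a,Q \right)} = 4 \frac{a}{-2} = 4 a \left(- \frac{1}{2}\right) = 4 \left(- \frac{a}{2}\right) = - 2 a$)
$\left(-7 + V{\left(6,0 \right)}\right)^{2} = \left(-7 - 12\right)^{2} = \left(-19\right)^{2} = 361$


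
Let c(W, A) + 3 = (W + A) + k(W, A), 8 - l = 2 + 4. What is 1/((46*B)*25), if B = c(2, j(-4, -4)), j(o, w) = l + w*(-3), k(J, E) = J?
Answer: 1/17250 ≈ 5.7971e-5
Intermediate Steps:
l = 2 (l = 8 - (2 + 4) = 8 - 1*6 = 8 - 6 = 2)
j(o, w) = 2 - 3*w (j(o, w) = 2 + w*(-3) = 2 - 3*w)
c(W, A) = -3 + A + 2*W (c(W, A) = -3 + ((W + A) + W) = -3 + ((A + W) + W) = -3 + (A + 2*W) = -3 + A + 2*W)
B = 15 (B = -3 + (2 - 3*(-4)) + 2*2 = -3 + (2 + 12) + 4 = -3 + 14 + 4 = 15)
1/((46*B)*25) = 1/((46*15)*25) = 1/(690*25) = 1/17250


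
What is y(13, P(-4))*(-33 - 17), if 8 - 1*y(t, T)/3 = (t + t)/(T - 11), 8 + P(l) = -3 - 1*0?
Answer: -15150/11 ≈ -1377.3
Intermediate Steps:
P(l) = -11 (P(l) = -8 + (-3 - 1*0) = -8 + (-3 + 0) = -8 - 3 = -11)
y(t, T) = 24 - 6*t/(-11 + T) (y(t, T) = 24 - 3*(t + t)/(T - 11) = 24 - 3*2*t/(-11 + T) = 24 - 6*t/(-11 + T))
y(13, P(-4))*(-33 - 17) = (6*(-44 - 1*13 + 4*(-11))/(-11 - 11))*(-33 - 17) = (6*(-44 - 13 - 44)/(-22))*(-50) = (6*(-1/22)*(-101))*(-50) = (303/11)*(-50) = -15150/11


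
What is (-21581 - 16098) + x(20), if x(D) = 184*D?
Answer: -33999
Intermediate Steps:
(-21581 - 16098) + x(20) = (-21581 - 16098) + 184*20 = -37679 + 3680 = -33999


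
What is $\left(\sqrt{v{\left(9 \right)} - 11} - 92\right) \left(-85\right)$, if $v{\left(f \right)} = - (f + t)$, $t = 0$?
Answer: $7820 - 170 i \sqrt{5} \approx 7820.0 - 380.13 i$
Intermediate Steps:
$v{\left(f \right)} = - f$ ($v{\left(f \right)} = - (f + 0) = - f$)
$\left(\sqrt{v{\left(9 \right)} - 11} - 92\right) \left(-85\right) = \left(\sqrt{\left(-1\right) 9 - 11} - 92\right) \left(-85\right) = \left(\sqrt{-9 - 11} - 92\right) \left(-85\right) = \left(\sqrt{-20} - 92\right) \left(-85\right) = \left(2 i \sqrt{5} - 92\right) \left(-85\right) = \left(-92 + 2 i \sqrt{5}\right) \left(-85\right) = 7820 - 170 i \sqrt{5}$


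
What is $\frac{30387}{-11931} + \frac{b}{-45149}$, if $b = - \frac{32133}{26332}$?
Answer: $- \frac{12041870274431}{4728110012236} \approx -2.5469$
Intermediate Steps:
$b = - \frac{32133}{26332}$ ($b = \left(-32133\right) \frac{1}{26332} = - \frac{32133}{26332} \approx -1.2203$)
$\frac{30387}{-11931} + \frac{b}{-45149} = \frac{30387}{-11931} - \frac{32133}{26332 \left(-45149\right)} = 30387 \left(- \frac{1}{11931}\right) - - \frac{32133}{1188863468} = - \frac{10129}{3977} + \frac{32133}{1188863468} = - \frac{12041870274431}{4728110012236}$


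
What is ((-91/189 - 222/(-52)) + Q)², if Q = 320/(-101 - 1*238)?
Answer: 50889494569/6292614276 ≈ 8.0872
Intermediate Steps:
Q = -320/339 (Q = 320/(-101 - 238) = 320/(-339) = 320*(-1/339) = -320/339 ≈ -0.94395)
((-91/189 - 222/(-52)) + Q)² = ((-91/189 - 222/(-52)) - 320/339)² = ((-91*1/189 - 222*(-1/52)) - 320/339)² = ((-13/27 + 111/26) - 320/339)² = (2659/702 - 320/339)² = (225587/79326)² = 50889494569/6292614276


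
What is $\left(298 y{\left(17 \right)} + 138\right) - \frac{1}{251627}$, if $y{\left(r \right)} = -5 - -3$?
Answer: $- \frac{115245167}{251627} \approx -458.0$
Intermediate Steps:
$y{\left(r \right)} = -2$ ($y{\left(r \right)} = -5 + 3 = -2$)
$\left(298 y{\left(17 \right)} + 138\right) - \frac{1}{251627} = \left(298 \left(-2\right) + 138\right) - \frac{1}{251627} = \left(-596 + 138\right) - \frac{1}{251627} = -458 - \frac{1}{251627} = - \frac{115245167}{251627}$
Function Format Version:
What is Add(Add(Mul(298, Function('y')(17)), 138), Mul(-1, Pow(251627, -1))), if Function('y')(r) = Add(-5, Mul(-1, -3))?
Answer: Rational(-115245167, 251627) ≈ -458.00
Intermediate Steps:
Function('y')(r) = -2 (Function('y')(r) = Add(-5, 3) = -2)
Add(Add(Mul(298, Function('y')(17)), 138), Mul(-1, Pow(251627, -1))) = Add(Add(Mul(298, -2), 138), Mul(-1, Pow(251627, -1))) = Add(Add(-596, 138), Mul(-1, Rational(1, 251627))) = Add(-458, Rational(-1, 251627)) = Rational(-115245167, 251627)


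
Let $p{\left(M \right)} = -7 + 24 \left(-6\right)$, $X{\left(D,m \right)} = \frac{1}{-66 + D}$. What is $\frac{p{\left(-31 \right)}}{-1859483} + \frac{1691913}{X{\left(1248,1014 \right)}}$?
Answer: $\frac{3718670650877329}{1859483} \approx 1.9998 \cdot 10^{9}$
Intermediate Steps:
$p{\left(M \right)} = -151$ ($p{\left(M \right)} = -7 - 144 = -151$)
$\frac{p{\left(-31 \right)}}{-1859483} + \frac{1691913}{X{\left(1248,1014 \right)}} = - \frac{151}{-1859483} + \frac{1691913}{\frac{1}{-66 + 1248}} = \left(-151\right) \left(- \frac{1}{1859483}\right) + \frac{1691913}{\frac{1}{1182}} = \frac{151}{1859483} + 1691913 \frac{1}{\frac{1}{1182}} = \frac{151}{1859483} + 1691913 \cdot 1182 = \frac{151}{1859483} + 1999841166 = \frac{3718670650877329}{1859483}$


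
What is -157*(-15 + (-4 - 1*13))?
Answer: 5024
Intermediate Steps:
-157*(-15 + (-4 - 1*13)) = -157*(-15 + (-4 - 13)) = -157*(-15 - 17) = -157*(-32) = 5024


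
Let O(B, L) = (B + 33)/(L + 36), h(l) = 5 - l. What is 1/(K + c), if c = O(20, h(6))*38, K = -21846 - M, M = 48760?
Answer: -35/2469196 ≈ -1.4175e-5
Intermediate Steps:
O(B, L) = (33 + B)/(36 + L)
K = -70606 (K = -21846 - 1*48760 = -21846 - 48760 = -70606)
c = 2014/35 (c = ((33 + 20)/(36 + (5 - 1*6)))*38 = (53/(36 + (5 - 6)))*38 = (53/(36 - 1))*38 = (53/35)*38 = 2014/35 ≈ 57.543)
1/(K + c) = 1/(-70606 + 2014/35) = 1/(-2469196/35) = -35/2469196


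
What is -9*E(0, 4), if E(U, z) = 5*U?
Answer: 0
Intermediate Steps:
-9*E(0, 4) = -45*0 = -9*0 = 0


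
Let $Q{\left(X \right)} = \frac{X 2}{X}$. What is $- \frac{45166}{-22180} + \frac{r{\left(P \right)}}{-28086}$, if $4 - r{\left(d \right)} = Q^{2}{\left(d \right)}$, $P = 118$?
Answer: $\frac{22583}{11090} \approx 2.0363$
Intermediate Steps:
$Q{\left(X \right)} = 2$ ($Q{\left(X \right)} = \frac{2 X}{X} = 2$)
$r{\left(d \right)} = 0$ ($r{\left(d \right)} = 4 - 2^{2} = 4 - 4 = 0$)
$- \frac{45166}{-22180} + \frac{r{\left(P \right)}}{-28086} = - \frac{45166}{-22180} + \frac{0}{-28086} = \left(-45166\right) \left(- \frac{1}{22180}\right) + 0 \left(- \frac{1}{28086}\right) = \frac{22583}{11090} + 0 = \frac{22583}{11090}$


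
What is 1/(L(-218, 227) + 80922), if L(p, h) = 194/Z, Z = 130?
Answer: 65/5260027 ≈ 1.2357e-5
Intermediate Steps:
L(p, h) = 97/65 (L(p, h) = 194/130 = 194*(1/130) = 97/65)
1/(L(-218, 227) + 80922) = 1/(97/65 + 80922) = 1/(5260027/65) = 65/5260027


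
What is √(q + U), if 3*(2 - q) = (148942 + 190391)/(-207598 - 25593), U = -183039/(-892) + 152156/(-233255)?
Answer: √2486563614127378292460013005/3465609021490 ≈ 14.389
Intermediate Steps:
U = 42559038793/208063460 (U = -183039*(-1/892) + 152156*(-1/233255) = 183039/892 - 152156/233255 = 42559038793/208063460 ≈ 204.55)
q = 579493/233191 (q = 2 - (148942 + 190391)/(3*(-207598 - 25593)) = 2 - 113111/(-233191) = 2 - 113111*(-1)/233191 = 2 - ⅓*(-339333/233191) = 2 + 113111/233191 = 579493/233191 ≈ 2.4851)
√(q + U) = √(579493/233191 + 42559038793/208063460) = √(10044956133804243/48518526300860) = √2486563614127378292460013005/3465609021490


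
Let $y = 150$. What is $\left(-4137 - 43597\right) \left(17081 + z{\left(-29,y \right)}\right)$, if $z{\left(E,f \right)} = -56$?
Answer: $-812671350$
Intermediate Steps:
$\left(-4137 - 43597\right) \left(17081 + z{\left(-29,y \right)}\right) = \left(-4137 - 43597\right) \left(17081 - 56\right) = \left(-47734\right) 17025 = -812671350$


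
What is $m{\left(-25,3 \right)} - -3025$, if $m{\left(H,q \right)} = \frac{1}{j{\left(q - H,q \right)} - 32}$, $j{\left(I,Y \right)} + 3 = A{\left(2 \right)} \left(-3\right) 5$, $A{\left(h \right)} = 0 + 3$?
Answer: $\frac{241999}{80} \approx 3025.0$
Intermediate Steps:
$A{\left(h \right)} = 3$
$j{\left(I,Y \right)} = -48$ ($j{\left(I,Y \right)} = -3 + 3 \left(-3\right) 5 = -3 - 45 = -48$)
$m{\left(H,q \right)} = - \frac{1}{80}$ ($m{\left(H,q \right)} = \frac{1}{-48 - 32} = \frac{1}{-80} = - \frac{1}{80}$)
$m{\left(-25,3 \right)} - -3025 = - \frac{1}{80} - -3025 = - \frac{1}{80} + 3025 = \frac{241999}{80}$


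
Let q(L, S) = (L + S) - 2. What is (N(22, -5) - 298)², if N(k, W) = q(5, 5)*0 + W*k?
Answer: 166464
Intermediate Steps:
q(L, S) = -2 + L + S
N(k, W) = W*k (N(k, W) = (-2 + 5 + 5)*0 + W*k = 8*0 + W*k = 0 + W*k = W*k)
(N(22, -5) - 298)² = (-5*22 - 298)² = (-110 - 298)² = (-408)² = 166464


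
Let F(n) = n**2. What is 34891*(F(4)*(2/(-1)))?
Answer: -1116512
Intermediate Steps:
34891*(F(4)*(2/(-1))) = 34891*(4**2*(2/(-1))) = 34891*(16*(2*(-1))) = 34891*(16*(-2)) = 34891*(-32) = -1116512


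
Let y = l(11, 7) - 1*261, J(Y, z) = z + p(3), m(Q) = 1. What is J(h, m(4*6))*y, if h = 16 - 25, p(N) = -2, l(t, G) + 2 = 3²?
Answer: 254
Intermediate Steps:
l(t, G) = 7 (l(t, G) = -2 + 3² = -2 + 9 = 7)
h = -9
J(Y, z) = -2 + z (J(Y, z) = z - 2 = -2 + z)
y = -254 (y = 7 - 1*261 = 7 - 261 = -254)
J(h, m(4*6))*y = (-2 + 1)*(-254) = -1*(-254) = 254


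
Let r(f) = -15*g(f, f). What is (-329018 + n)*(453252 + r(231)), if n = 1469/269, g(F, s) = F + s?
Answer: -39501448766106/269 ≈ -1.4685e+11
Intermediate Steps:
r(f) = -30*f (r(f) = -15*(f + f) = -30*f)
n = 1469/269 (n = (1/269)*1469 = 1469/269 ≈ 5.4610)
(-329018 + n)*(453252 + r(231)) = (-329018 + 1469/269)*(453252 - 30*231) = -88504373*(453252 - 6930)/269 = -88504373/269*446322 = -39501448766106/269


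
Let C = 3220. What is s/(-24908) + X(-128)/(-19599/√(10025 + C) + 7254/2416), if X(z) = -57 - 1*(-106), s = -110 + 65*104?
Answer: -210956529824424055/775412908628873554 - 467135213888*√13245/186786472288953 ≈ -0.55988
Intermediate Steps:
s = 6650 (s = -110 + 6760 = 6650)
X(z) = 49 (X(z) = -57 + 106 = 49)
s/(-24908) + X(-128)/(-19599/√(10025 + C) + 7254/2416) = 6650/(-24908) + 49/(-19599/√(10025 + 3220) + 7254/2416) = 6650*(-1/24908) + 49/(-19599*√13245/13245 + 7254*(1/2416)) = -3325/12454 + 49/(-6533*√13245/4415 + 3627/1208) = -3325/12454 + 49/(3627/1208 - 6533*√13245/4415)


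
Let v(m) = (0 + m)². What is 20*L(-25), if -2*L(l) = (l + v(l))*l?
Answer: 150000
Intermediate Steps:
v(m) = m²
L(l) = -l*(l + l²)/2 (L(l) = -(l + l²)*l/2 = -l*(l + l²)/2)
20*L(-25) = 20*(-½*(-25)²*(1 - 25)) = 20*(-½*625*(-24)) = 20*7500 = 150000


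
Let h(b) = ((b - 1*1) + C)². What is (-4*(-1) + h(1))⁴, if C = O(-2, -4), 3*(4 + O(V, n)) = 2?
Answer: 342102016/6561 ≈ 52142.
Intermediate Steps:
O(V, n) = -10/3 (O(V, n) = -4 + (⅓)*2 = -4 + ⅔ = -10/3)
C = -10/3 ≈ -3.3333
h(b) = (-13/3 + b)² (h(b) = ((b - 1*1) - 10/3)² = ((b - 1) - 10/3)² = ((-1 + b) - 10/3)² = (-13/3 + b)²)
(-4*(-1) + h(1))⁴ = (-4*(-1) + (-13 + 3*1)²/9)⁴ = (4 + (-13 + 3)²/9)⁴ = (4 + (⅑)*(-10)²)⁴ = (4 + (⅑)*100)⁴ = (4 + 100/9)⁴ = (136/9)⁴ = 342102016/6561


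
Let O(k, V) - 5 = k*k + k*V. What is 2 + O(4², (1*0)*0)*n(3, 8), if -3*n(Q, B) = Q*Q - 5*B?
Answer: 2699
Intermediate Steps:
n(Q, B) = -Q²/3 + 5*B/3 (n(Q, B) = -(Q*Q - 5*B)/3 = -(Q² - 5*B)/3 = -Q²/3 + 5*B/3)
O(k, V) = 5 + k² + V*k (O(k, V) = 5 + (k*k + k*V) = 5 + (k² + V*k) = 5 + k² + V*k)
2 + O(4², (1*0)*0)*n(3, 8) = 2 + (5 + (4²)² + ((1*0)*0)*4²)*(-⅓*3² + (5/3)*8) = 2 + (5 + 16² + (0*0)*16)*(-⅓*9 + 40/3) = 2 + (5 + 256 + 0*16)*(-3 + 40/3) = 2 + (5 + 256 + 0)*(31/3) = 2 + 261*(31/3) = 2 + 2697 = 2699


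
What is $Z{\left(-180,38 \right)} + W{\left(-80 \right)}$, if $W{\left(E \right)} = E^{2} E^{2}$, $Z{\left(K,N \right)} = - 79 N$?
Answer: $40956998$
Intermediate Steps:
$W{\left(E \right)} = E^{4}$
$Z{\left(-180,38 \right)} + W{\left(-80 \right)} = \left(-79\right) 38 + \left(-80\right)^{4} = -3002 + 40960000 = 40956998$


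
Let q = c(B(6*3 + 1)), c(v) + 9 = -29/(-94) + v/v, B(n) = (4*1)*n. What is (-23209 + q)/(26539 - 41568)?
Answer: 2759/1786 ≈ 1.5448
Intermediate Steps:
B(n) = 4*n
c(v) = -723/94 (c(v) = -9 + (-29/(-94) + v/v) = -9 + (-29*(-1/94) + 1) = -9 + (29/94 + 1) = -9 + 123/94 = -723/94)
q = -723/94 ≈ -7.6915
(-23209 + q)/(26539 - 41568) = (-23209 - 723/94)/(26539 - 41568) = -2182369/94/(-15029) = -2182369/94*(-1/15029) = 2759/1786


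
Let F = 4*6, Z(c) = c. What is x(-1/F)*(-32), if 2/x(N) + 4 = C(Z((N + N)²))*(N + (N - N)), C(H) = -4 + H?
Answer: 221184/13249 ≈ 16.694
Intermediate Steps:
F = 24
x(N) = 2/(-4 + N*(-4 + 4*N²)) (x(N) = 2/(-4 + (-4 + (N + N)²)*(N + (N - N))) = 2/(-4 + (-4 + (2*N)²)*(N + 0)) = 2/(-4 + (-4 + 4*N²)*N) = 2/(-4 + N*(-4 + 4*N²)))
x(-1/F)*(-32) = (1/(2*(-1 + (-1/24)*(-1 + (-1/24)²))))*(-32) = (1/(2*(-1 + (-1*1/24)*(-1 + (-1*1/24)²))))*(-32) = (1/(2*(-1 - (-1 + (-1/24)²)/24)))*(-32) = (1/(2*(-1 - (-1 + 1/576)/24)))*(-32) = (1/(2*(-1 - 1/24*(-575/576))))*(-32) = (1/(2*(-1 + 575/13824)))*(-32) = (1/(2*(-13249/13824)))*(-32) = ((½)*(-13824/13249))*(-32) = -6912/13249*(-32) = 221184/13249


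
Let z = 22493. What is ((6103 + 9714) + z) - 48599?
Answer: -10289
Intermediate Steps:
((6103 + 9714) + z) - 48599 = ((6103 + 9714) + 22493) - 48599 = (15817 + 22493) - 48599 = 38310 - 48599 = -10289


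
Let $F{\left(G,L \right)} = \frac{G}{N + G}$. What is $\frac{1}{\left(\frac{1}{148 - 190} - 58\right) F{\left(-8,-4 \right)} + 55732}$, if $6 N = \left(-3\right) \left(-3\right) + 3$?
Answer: $\frac{63}{3506242} \approx 1.7968 \cdot 10^{-5}$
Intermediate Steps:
$N = 2$ ($N = \frac{\left(-3\right) \left(-3\right) + 3}{6} = \frac{9 + 3}{6} = \frac{1}{6} \cdot 12 = 2$)
$F{\left(G,L \right)} = \frac{G}{2 + G}$
$\frac{1}{\left(\frac{1}{148 - 190} - 58\right) F{\left(-8,-4 \right)} + 55732} = \frac{1}{\left(\frac{1}{148 - 190} - 58\right) \left(- \frac{8}{2 - 8}\right) + 55732} = \frac{1}{\left(\frac{1}{148 - 190} - 58\right) \left(- \frac{8}{-6}\right) + 55732} = \frac{1}{\left(\frac{1}{-42} - 58\right) \left(\left(-8\right) \left(- \frac{1}{6}\right)\right) + 55732} = \frac{1}{\left(- \frac{1}{42} - 58\right) \frac{4}{3} + 55732} = \frac{1}{\left(- \frac{2437}{42}\right) \frac{4}{3} + 55732} = \frac{1}{- \frac{4874}{63} + 55732} = \frac{1}{\frac{3506242}{63}} = \frac{63}{3506242}$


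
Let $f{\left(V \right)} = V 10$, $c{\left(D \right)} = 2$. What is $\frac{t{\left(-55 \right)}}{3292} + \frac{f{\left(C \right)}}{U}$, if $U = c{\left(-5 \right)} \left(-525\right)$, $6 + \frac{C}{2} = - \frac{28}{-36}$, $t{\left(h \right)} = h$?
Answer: $\frac{257473}{3110940} \approx 0.082764$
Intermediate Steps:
$C = - \frac{94}{9}$ ($C = -12 + 2 \left(- \frac{28}{-36}\right) = -12 + 2 \left(\left(-28\right) \left(- \frac{1}{36}\right)\right) = -12 + 2 \cdot \frac{7}{9} = -12 + \frac{14}{9} = - \frac{94}{9} \approx -10.444$)
$U = -1050$ ($U = 2 \left(-525\right) = -1050$)
$f{\left(V \right)} = 10 V$
$\frac{t{\left(-55 \right)}}{3292} + \frac{f{\left(C \right)}}{U} = - \frac{55}{3292} + \frac{10 \left(- \frac{94}{9}\right)}{-1050} = \left(-55\right) \frac{1}{3292} - - \frac{94}{945} = - \frac{55}{3292} + \frac{94}{945} = \frac{257473}{3110940}$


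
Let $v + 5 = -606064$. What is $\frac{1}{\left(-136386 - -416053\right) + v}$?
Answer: $- \frac{1}{326402} \approx -3.0637 \cdot 10^{-6}$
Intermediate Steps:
$v = -606069$ ($v = -5 - 606064 = -606069$)
$\frac{1}{\left(-136386 - -416053\right) + v} = \frac{1}{\left(-136386 - -416053\right) - 606069} = \frac{1}{\left(-136386 + 416053\right) - 606069} = \frac{1}{279667 - 606069} = \frac{1}{-326402} = - \frac{1}{326402}$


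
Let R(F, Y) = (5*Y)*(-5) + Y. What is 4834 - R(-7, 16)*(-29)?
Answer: -6302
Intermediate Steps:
R(F, Y) = -24*Y (R(F, Y) = -25*Y + Y = -24*Y)
4834 - R(-7, 16)*(-29) = 4834 - (-24*16)*(-29) = 4834 - (-384)*(-29) = 4834 - 1*11136 = 4834 - 11136 = -6302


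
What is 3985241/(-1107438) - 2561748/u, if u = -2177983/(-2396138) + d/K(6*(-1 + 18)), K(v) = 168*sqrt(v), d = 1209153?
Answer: 254703005572353545460711451159/258227435950578028481623553742 - 82994267786496984424059168*sqrt(102)/233175524002768577998609 ≈ -3593.7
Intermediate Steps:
u = 2177983/2396138 + 403051*sqrt(102)/5712 (u = -2177983/(-2396138) + 1209153/((168*sqrt(6*(-1 + 18)))) = -2177983*(-1/2396138) + 1209153/((168*sqrt(6*17))) = 2177983/2396138 + 1209153/((168*sqrt(102))) = 2177983/2396138 + 1209153*(sqrt(102)/17136) = 2177983/2396138 + 403051*sqrt(102)/5712 ≈ 713.55)
3985241/(-1107438) - 2561748/u = 3985241/(-1107438) - 2561748/(2177983/2396138 + 403051*sqrt(102)/5712) = 3985241*(-1/1107438) - 2561748/(2177983/2396138 + 403051*sqrt(102)/5712) = -3985241/1107438 - 2561748/(2177983/2396138 + 403051*sqrt(102)/5712)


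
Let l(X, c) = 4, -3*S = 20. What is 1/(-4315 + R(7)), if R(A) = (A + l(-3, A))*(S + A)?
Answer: -3/12934 ≈ -0.00023195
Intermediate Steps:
S = -20/3 (S = -⅓*20 = -20/3 ≈ -6.6667)
R(A) = (4 + A)*(-20/3 + A) (R(A) = (A + 4)*(-20/3 + A) = (4 + A)*(-20/3 + A))
1/(-4315 + R(7)) = 1/(-4315 + (-80/3 + 7² - 8/3*7)) = 1/(-4315 + (-80/3 + 49 - 56/3)) = 1/(-4315 + 11/3) = 1/(-12934/3) = -3/12934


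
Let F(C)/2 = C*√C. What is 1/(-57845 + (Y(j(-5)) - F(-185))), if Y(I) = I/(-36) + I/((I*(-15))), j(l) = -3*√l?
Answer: 60/(-3470704 + 5*I*√5 + 22200*I*√185) ≈ -1.7158e-5 - 1.4928e-6*I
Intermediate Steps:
F(C) = 2*C^(3/2) (F(C) = 2*(C*√C) = 2*C^(3/2))
Y(I) = -1/15 - I/36 (Y(I) = I*(-1/36) + I/((-15*I)) = -I/36 + I*(-1/(15*I)) = -I/36 - 1/15 = -1/15 - I/36)
1/(-57845 + (Y(j(-5)) - F(-185))) = 1/(-57845 + ((-1/15 - (-1)*√(-5)/12) - 2*(-185)^(3/2))) = 1/(-57845 + ((-1/15 - (-1)*I*√5/12) - 2*(-185*I*√185))) = 1/(-57845 + ((-1/15 - (-1)*I*√5/12) - (-370)*I*√185)) = 1/(-57845 + ((-1/15 + I*√5/12) + 370*I*√185)) = 1/(-57845 + (-1/15 + 370*I*√185 + I*√5/12)) = 1/(-867676/15 + 370*I*√185 + I*√5/12)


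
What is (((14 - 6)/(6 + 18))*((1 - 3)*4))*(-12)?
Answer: 32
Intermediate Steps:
(((14 - 6)/(6 + 18))*((1 - 3)*4))*(-12) = ((8/24)*(-2*4))*(-12) = ((8*(1/24))*(-8))*(-12) = ((1/3)*(-8))*(-12) = -8/3*(-12) = 32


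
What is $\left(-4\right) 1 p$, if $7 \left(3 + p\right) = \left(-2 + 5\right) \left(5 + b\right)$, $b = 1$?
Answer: $\frac{12}{7} \approx 1.7143$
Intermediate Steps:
$p = - \frac{3}{7}$ ($p = -3 + \frac{\left(-2 + 5\right) \left(5 + 1\right)}{7} = -3 + \frac{3 \cdot 6}{7} = -3 + \frac{1}{7} \cdot 18 = -3 + \frac{18}{7} = - \frac{3}{7} \approx -0.42857$)
$\left(-4\right) 1 p = \left(-4\right) 1 \left(- \frac{3}{7}\right) = \left(-4\right) \left(- \frac{3}{7}\right) = \frac{12}{7}$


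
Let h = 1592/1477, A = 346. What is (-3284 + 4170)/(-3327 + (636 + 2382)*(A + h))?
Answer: 1308622/1542215433 ≈ 0.00084853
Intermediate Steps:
h = 1592/1477 (h = 1592*(1/1477) = 1592/1477 ≈ 1.0779)
(-3284 + 4170)/(-3327 + (636 + 2382)*(A + h)) = (-3284 + 4170)/(-3327 + (636 + 2382)*(346 + 1592/1477)) = 886/(-3327 + 3018*(512634/1477)) = 886/(-3327 + 1547129412/1477) = 886/(1542215433/1477) = 886*(1477/1542215433) = 1308622/1542215433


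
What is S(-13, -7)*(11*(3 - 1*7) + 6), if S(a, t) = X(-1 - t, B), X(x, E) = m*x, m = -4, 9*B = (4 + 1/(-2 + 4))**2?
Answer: 912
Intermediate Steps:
B = 9/4 (B = (4 + 1/(-2 + 4))**2/9 = (4 + 1/2)**2/9 = (9/2)**2/9 = (1/9)*(81/4) = 9/4 ≈ 2.2500)
X(x, E) = -4*x
S(a, t) = 4 + 4*t (S(a, t) = -4*(-1 - t) = 4 + 4*t)
S(-13, -7)*(11*(3 - 1*7) + 6) = (4 + 4*(-7))*(11*(3 - 1*7) + 6) = (4 - 28)*(11*(3 - 7) + 6) = -24*(11*(-4) + 6) = -24*(-44 + 6) = -24*(-38) = 912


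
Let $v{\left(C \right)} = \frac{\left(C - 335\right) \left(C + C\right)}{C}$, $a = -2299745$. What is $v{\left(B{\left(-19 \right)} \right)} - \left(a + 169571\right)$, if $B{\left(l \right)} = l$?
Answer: $2129466$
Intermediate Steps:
$v{\left(C \right)} = -670 + 2 C$ ($v{\left(C \right)} = \frac{\left(-335 + C\right) 2 C}{C} = \frac{2 C \left(-335 + C\right)}{C} = -670 + 2 C$)
$v{\left(B{\left(-19 \right)} \right)} - \left(a + 169571\right) = \left(-670 + 2 \left(-19\right)\right) - \left(-2299745 + 169571\right) = \left(-670 - 38\right) - -2130174 = -708 + 2130174 = 2129466$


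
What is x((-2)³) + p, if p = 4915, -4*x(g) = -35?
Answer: 19695/4 ≈ 4923.8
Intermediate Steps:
x(g) = 35/4 (x(g) = -¼*(-35) = 35/4)
x((-2)³) + p = 35/4 + 4915 = 19695/4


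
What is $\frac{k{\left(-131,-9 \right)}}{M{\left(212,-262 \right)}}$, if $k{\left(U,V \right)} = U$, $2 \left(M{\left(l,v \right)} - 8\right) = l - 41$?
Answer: $- \frac{262}{187} \approx -1.4011$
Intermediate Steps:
$M{\left(l,v \right)} = - \frac{25}{2} + \frac{l}{2}$ ($M{\left(l,v \right)} = 8 + \frac{l - 41}{2} = 8 + \frac{-41 + l}{2} = 8 + \left(- \frac{41}{2} + \frac{l}{2}\right) = - \frac{25}{2} + \frac{l}{2}$)
$\frac{k{\left(-131,-9 \right)}}{M{\left(212,-262 \right)}} = - \frac{131}{- \frac{25}{2} + \frac{1}{2} \cdot 212} = - \frac{131}{- \frac{25}{2} + 106} = - \frac{131}{\frac{187}{2}} = \left(-131\right) \frac{2}{187} = - \frac{262}{187}$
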